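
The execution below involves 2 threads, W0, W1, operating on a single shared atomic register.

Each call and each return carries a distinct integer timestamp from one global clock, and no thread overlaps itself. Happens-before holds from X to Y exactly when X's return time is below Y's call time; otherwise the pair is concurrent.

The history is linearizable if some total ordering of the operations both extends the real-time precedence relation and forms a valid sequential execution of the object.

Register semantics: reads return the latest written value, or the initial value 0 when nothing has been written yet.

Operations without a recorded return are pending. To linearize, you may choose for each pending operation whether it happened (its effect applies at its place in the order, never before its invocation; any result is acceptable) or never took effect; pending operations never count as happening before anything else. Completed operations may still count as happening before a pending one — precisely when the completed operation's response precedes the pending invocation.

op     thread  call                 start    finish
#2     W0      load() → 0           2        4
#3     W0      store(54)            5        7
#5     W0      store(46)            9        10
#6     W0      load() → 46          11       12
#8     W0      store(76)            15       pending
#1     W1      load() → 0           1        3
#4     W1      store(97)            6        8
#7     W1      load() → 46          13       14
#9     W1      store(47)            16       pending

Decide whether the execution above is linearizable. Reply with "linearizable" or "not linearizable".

one valid linearization: #1, #2, #3, #4, #5, #6, #7
1. #1 load() → 0, leaving value 0
2. #2 load() → 0, leaving value 0
3. #3 store(54), leaving value 54
4. #4 store(97), leaving value 97
5. #5 store(46), leaving value 46
6. #6 load() → 46, leaving value 46
7. #7 load() → 46, leaving value 46

linearizable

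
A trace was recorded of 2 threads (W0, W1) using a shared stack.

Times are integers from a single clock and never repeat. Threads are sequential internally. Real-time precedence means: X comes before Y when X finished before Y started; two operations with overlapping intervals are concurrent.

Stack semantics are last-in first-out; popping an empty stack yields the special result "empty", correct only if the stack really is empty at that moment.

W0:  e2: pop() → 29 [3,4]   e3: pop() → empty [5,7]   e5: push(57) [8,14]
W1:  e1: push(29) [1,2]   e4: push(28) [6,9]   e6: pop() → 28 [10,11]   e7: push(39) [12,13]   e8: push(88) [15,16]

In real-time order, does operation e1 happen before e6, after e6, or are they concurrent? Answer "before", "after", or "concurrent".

e1 spans [1,2], e6 spans [10,11]
resp(e1)=2 < inv(e6)=10

before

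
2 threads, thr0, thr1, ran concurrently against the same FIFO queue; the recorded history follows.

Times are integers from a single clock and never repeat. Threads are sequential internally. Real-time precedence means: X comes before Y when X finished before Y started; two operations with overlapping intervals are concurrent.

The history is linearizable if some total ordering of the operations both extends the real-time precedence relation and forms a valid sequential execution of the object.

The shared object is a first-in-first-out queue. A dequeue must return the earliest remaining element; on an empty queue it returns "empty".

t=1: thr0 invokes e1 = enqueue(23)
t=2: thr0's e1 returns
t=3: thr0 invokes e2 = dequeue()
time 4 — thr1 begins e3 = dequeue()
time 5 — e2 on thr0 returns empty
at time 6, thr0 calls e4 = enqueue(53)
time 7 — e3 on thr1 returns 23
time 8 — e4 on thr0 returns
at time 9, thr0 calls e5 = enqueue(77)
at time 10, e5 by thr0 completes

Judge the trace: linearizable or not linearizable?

linearizable

witness order: e1, e3, e2, e4, e5
after step 1 (e1 enqueue(23)): queue <23>
after step 2 (e3 dequeue() → 23): queue <>
after step 3 (e2 dequeue() → empty): queue <>
after step 4 (e4 enqueue(53)): queue <53>
after step 5 (e5 enqueue(77)): queue <53,77>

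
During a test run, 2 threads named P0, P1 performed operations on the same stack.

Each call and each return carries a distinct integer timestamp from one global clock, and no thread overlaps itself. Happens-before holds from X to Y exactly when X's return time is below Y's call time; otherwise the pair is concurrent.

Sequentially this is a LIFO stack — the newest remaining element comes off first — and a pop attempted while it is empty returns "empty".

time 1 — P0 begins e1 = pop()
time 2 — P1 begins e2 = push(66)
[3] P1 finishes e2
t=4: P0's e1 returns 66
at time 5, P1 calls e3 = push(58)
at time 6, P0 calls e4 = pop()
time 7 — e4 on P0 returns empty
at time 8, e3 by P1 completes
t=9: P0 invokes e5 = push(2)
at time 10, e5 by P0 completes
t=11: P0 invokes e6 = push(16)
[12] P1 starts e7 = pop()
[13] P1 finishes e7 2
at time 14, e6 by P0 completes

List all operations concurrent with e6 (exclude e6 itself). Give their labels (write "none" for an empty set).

e7

overlap test against e6 [11,14]: concurrent iff the interval meets 11..14
e1 [1,4]: before
e2 [2,3]: before
e3 [5,8]: before
e4 [6,7]: before
e5 [9,10]: before
e7 [12,13]: concurrent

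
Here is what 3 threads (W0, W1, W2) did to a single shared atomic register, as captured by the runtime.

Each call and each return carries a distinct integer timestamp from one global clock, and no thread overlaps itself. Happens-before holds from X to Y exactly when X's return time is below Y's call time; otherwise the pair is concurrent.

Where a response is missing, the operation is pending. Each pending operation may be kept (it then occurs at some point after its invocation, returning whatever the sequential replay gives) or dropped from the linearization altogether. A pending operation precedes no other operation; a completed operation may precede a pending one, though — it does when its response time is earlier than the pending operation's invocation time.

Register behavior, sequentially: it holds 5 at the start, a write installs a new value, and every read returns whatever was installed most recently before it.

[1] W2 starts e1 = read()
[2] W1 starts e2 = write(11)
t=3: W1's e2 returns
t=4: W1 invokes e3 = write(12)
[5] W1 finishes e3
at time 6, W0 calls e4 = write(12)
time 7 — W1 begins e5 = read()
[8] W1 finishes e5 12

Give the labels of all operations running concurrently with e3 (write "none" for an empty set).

e1

concurrent with e3 ([4,5]): every op whose interval crosses 4..5
e1 [1,…): concurrent
e2 [2,3]: before
e4 [6,…): after
e5 [7,8]: after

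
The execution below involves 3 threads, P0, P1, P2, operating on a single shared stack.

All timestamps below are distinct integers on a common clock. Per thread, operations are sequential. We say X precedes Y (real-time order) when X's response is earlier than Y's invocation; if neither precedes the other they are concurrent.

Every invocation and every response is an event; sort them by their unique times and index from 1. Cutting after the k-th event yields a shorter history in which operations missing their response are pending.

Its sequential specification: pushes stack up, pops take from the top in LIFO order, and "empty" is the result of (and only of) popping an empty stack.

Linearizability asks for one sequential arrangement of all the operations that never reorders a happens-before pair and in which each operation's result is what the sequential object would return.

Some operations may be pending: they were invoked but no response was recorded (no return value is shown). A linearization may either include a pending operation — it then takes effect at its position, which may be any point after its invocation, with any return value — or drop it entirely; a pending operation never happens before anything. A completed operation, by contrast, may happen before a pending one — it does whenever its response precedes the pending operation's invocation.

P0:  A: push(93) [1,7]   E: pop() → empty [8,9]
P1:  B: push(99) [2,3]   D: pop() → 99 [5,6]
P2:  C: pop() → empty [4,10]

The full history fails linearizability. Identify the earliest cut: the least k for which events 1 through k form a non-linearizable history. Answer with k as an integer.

events 1..9 are linearizable; a witness order is A, B, D, C, E:
after step 1 (A push(93)): stack <93>
after step 2 (B push(99)): stack <93,99>
after step 3 (D pop() → 99): stack <93>
after step 4 (C pop() (pending, included)): stack <>
after step 5 (E pop() → empty): stack <>
at event 10 (C's time-10 response) nothing linearizes any more
take A, B, C, D, E: step 3 already fails, because C pop() → empty cannot occur there
take A, B, D, C, E: step 4 already fails, because C pop() → empty cannot occur there

10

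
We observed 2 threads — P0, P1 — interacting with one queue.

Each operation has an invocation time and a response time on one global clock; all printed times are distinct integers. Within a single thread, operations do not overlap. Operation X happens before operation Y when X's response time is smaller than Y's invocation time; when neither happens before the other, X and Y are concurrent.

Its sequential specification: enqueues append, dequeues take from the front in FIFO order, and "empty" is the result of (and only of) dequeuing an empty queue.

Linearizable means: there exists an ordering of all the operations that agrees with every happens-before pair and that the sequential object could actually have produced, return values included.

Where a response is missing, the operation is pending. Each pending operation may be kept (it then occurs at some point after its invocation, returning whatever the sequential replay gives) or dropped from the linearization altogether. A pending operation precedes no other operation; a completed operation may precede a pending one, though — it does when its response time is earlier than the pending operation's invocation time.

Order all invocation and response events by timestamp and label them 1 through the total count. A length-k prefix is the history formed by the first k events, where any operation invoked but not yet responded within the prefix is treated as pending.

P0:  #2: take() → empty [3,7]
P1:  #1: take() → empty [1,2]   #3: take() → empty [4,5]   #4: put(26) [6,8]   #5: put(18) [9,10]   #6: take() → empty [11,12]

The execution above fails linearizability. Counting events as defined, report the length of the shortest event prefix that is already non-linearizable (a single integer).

12

one valid order for events 1..11 is #1, #2, #3, #4, #5:
after step 1 (#1 take() → empty): queue <>
after step 2 (#2 take() → empty): queue <>
after step 3 (#3 take() → empty): queue <>
after step 4 (#4 put(26)): queue <26>
after step 5 (#5 put(18)): queue <26,18>
event 12 — #6's response, time 12 — after it, nothing linearizes
one such order, #1, #2, #3, #4, #5, #6, breaks at step 6 where #6 take() → empty is illegal
one such order, #1, #3, #2, #4, #5, #6, breaks at step 6 where #6 take() → empty is illegal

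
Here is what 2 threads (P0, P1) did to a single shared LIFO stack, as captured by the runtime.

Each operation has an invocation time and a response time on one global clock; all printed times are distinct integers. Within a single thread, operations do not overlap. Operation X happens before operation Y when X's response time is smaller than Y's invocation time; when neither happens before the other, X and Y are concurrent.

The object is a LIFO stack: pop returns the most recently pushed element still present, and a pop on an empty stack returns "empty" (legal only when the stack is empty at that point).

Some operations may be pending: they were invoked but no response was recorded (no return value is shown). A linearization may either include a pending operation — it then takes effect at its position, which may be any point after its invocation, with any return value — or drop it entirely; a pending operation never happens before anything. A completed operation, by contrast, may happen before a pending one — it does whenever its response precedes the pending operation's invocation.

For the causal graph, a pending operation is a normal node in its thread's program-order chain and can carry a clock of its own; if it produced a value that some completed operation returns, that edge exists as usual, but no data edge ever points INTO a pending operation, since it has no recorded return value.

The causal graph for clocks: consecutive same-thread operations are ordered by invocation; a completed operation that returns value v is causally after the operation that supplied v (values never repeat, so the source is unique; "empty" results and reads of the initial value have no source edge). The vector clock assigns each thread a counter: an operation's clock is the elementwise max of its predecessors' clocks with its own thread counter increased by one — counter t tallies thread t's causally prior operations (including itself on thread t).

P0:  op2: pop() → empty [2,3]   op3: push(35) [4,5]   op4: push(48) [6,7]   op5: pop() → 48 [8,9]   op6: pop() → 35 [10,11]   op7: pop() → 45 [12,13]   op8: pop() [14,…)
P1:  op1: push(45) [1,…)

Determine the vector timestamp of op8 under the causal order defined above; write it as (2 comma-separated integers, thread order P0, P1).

VC(op1, invoked at 1): no causal predecessors; +1 on P1 → (0, 1)
VC(op2, invoked at 2): no causal predecessors; +1 on P0 → (1, 0)
op3, invoked 4, takes VC(op2)=(1, 0) under max, adds 1 for P0 → (2, 0)
op4, invoked 6, takes VC(op3)=(2, 0) under max, adds 1 for P0 → (3, 0)
op5, invoked 8, takes VC(op4)=(3, 0) under max, adds 1 for P0 → (4, 0)
op6, invoked 10, takes VC(op3)=(2, 0), VC(op5)=(4, 0) under max, adds 1 for P0 → (5, 0)
op7, invoked 12, takes VC(op1)=(0, 1), VC(op6)=(5, 0) under max, adds 1 for P0 → (6, 1)
op8, invoked 14, takes VC(op7)=(6, 1) under max, adds 1 for P0 → (7, 1)
target: VC(op8) = (7, 1)

(7, 1)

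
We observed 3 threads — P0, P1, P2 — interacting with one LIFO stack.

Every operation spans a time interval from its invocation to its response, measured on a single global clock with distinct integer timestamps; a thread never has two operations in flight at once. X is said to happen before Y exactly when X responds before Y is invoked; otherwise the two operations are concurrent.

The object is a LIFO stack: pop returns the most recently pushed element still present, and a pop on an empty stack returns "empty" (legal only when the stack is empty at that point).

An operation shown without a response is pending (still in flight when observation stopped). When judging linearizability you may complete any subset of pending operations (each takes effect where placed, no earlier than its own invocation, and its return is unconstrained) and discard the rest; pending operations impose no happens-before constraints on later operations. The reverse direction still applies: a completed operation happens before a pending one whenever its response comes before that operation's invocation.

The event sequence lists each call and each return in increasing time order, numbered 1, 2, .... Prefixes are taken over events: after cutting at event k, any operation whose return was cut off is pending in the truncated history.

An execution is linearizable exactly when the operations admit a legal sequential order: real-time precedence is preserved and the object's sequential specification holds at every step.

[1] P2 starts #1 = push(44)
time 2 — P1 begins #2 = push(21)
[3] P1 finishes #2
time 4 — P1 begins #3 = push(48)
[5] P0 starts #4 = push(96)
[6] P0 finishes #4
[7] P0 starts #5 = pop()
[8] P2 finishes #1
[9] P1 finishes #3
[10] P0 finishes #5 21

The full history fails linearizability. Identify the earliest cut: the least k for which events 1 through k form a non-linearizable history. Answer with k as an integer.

10

a valid linearization of events 1..9 exists, for instance #1, #2, #3, #4:
after step 1 (#1 push(44)): stack <44>
after step 2 (#2 push(21)): stack <44,21>
after step 3 (#3 push(48)): stack <44,21,48>
after step 4 (#4 push(96)): stack <44,21,48,96>
adding event 10 (#5 responds at 10) leaves no legal real-time order
take #1, #2, #3, #4, #5: step 5 already fails, because #5 pop() → 21 cannot occur there
take #1, #2, #4, #3, #5: step 5 already fails, because #5 pop() → 21 cannot occur there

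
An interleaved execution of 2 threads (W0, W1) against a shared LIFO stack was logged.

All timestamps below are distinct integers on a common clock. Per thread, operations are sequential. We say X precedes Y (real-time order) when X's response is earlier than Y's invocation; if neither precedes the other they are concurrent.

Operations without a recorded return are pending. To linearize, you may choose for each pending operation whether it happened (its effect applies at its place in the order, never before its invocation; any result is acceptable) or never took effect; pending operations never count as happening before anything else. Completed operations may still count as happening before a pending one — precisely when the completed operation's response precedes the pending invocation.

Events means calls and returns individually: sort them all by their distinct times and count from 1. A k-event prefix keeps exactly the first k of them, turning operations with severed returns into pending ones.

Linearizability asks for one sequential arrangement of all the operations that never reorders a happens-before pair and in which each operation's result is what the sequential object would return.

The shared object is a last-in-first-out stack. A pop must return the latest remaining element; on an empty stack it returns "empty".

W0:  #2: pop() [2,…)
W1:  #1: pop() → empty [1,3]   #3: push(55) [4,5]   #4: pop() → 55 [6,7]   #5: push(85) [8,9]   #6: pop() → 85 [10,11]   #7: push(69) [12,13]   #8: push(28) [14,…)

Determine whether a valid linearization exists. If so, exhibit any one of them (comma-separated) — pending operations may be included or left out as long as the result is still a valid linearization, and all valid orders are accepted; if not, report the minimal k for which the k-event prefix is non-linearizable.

after step 1 (#1 pop() → empty): stack <>
after step 2 (#2 pop() (pending, included)): stack <>
after step 3 (#3 push(55)): stack <55>
after step 4 (#4 pop() → 55): stack <>
after step 5 (#5 push(85)): stack <85>
after step 6 (#6 pop() → 85): stack <>
after step 7 (#7 push(69)): stack <69>

linearizable — witness: #1, #2, #3, #4, #5, #6, #7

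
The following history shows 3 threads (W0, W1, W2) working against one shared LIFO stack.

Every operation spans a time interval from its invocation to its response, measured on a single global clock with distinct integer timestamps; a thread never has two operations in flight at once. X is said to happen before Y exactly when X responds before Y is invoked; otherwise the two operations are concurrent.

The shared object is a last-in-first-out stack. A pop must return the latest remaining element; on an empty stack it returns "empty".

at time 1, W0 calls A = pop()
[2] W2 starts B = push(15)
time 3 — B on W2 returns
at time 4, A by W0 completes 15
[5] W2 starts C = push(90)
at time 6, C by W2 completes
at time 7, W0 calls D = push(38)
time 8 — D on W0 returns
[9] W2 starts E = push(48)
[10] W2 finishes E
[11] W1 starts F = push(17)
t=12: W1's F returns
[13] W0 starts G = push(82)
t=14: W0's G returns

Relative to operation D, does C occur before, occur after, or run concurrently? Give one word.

C spans [5,6], D spans [7,8]
resp(C)=6 < inv(D)=7

before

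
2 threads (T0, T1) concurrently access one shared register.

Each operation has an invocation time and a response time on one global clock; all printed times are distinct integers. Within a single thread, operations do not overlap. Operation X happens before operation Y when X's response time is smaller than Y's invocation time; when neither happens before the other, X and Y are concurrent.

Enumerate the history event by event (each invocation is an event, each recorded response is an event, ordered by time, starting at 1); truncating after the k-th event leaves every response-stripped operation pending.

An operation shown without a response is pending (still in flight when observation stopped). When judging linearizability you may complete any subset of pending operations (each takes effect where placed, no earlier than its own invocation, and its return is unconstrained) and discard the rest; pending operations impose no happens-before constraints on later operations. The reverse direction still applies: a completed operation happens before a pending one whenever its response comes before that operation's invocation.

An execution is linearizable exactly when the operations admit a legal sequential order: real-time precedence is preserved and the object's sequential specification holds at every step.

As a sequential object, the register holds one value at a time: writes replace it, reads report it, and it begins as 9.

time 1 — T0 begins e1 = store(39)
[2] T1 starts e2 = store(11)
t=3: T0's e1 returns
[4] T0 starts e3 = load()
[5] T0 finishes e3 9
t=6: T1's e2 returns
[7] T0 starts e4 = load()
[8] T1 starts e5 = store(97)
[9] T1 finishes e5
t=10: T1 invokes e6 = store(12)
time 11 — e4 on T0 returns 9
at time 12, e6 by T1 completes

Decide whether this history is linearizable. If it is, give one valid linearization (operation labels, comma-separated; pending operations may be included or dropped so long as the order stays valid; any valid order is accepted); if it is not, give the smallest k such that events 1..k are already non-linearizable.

not linearizable — minimal violating prefix: 5 events

cut after 4 events: linearizable; cut after 5 events (e3 responds, time 5): not linearizable
a single order respects real time; the 2 completed register operations fail replay along it
every completion of the 1 pending operation (e2) was checked; none linearizes
take e1, e3 (pending dropped): step 2 already fails, because e3 load() → 9 cannot occur there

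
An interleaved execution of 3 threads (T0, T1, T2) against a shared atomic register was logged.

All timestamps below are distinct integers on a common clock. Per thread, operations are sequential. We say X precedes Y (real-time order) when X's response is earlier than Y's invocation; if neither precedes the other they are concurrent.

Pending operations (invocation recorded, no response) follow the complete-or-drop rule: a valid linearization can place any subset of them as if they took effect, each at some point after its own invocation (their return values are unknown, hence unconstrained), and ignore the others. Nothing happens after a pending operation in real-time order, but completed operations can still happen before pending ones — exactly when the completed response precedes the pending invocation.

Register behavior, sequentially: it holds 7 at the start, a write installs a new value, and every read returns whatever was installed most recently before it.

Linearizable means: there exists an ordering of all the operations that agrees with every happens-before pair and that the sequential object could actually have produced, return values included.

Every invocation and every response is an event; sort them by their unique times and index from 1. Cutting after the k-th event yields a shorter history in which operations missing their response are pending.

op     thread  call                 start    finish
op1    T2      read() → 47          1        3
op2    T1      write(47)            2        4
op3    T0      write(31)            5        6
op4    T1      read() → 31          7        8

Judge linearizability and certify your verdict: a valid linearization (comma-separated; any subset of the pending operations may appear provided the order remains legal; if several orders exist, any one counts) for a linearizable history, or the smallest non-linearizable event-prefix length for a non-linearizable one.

linearizable — witness: op2, op1, op3, op4

1. op2 write(47), leaving value 47
2. op1 read() → 47, leaving value 47
3. op3 write(31), leaving value 31
4. op4 read() → 31, leaving value 31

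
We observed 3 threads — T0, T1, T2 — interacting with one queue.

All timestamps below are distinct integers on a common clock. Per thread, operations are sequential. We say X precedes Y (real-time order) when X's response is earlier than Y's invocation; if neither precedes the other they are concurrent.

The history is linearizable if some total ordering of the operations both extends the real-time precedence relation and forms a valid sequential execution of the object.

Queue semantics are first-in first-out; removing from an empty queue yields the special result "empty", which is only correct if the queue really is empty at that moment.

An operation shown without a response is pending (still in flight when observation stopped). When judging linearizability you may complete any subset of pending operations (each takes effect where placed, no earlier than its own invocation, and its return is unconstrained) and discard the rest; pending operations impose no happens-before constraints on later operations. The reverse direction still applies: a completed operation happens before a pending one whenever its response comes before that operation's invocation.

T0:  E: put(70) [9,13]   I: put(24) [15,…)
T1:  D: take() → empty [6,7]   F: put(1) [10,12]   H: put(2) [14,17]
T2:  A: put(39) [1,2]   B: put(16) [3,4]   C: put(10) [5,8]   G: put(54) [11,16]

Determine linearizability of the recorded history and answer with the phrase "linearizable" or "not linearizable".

not linearizable

the violation lands at event 7, D's response at time 7: events 1..6 linearize, events 1..7 do not
the sole real-time-consistent order of 3 completed operations fails the queue replay
every completion of the 1 pending operation (C) was checked; none linearizes
e.g. A, B, D (pending dropped): illegal at step 3, since D take() → empty cannot apply there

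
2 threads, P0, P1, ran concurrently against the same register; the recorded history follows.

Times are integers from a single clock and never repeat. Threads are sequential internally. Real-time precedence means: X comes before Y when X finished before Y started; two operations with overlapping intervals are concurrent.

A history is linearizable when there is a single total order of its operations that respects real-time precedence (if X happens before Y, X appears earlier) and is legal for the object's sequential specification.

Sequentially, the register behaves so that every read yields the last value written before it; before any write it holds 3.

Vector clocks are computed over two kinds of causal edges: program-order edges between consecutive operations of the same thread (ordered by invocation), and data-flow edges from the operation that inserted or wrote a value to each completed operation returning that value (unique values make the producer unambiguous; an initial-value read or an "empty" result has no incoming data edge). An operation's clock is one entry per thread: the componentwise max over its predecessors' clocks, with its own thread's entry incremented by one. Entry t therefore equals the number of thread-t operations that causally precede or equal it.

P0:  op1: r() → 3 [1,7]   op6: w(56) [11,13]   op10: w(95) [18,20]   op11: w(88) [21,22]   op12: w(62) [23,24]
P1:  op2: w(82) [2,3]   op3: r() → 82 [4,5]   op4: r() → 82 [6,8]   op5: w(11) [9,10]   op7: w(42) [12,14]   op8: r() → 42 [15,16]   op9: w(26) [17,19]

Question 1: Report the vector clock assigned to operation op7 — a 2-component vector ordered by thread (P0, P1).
op2, invoked 2, has no incoming edges; only P1's bump applies → (0, 1)
op1, invoked 1, has no incoming edges; only P0's bump applies → (1, 0)
VC(op3, invoked at 4): max of VC(op2)=(0, 1), then +1 on thread P1 → (0, 2)
VC(op6, invoked at 11): max of VC(op1)=(1, 0), then +1 on thread P0 → (2, 0)
VC(op4, invoked at 6): max of VC(op2)=(0, 1), VC(op3)=(0, 2), then +1 on thread P1 → (0, 3)
VC(op10, invoked at 18): max of VC(op6)=(2, 0), then +1 on thread P0 → (3, 0)
VC(op5, invoked at 9): max of VC(op4)=(0, 3), then +1 on thread P1 → (0, 4)
VC(op11, invoked at 21): max of VC(op10)=(3, 0), then +1 on thread P0 → (4, 0)
VC(op7, invoked at 12): max of VC(op5)=(0, 4), then +1 on thread P1 → (0, 5)
VC(op12, invoked at 23): max of VC(op11)=(4, 0), then +1 on thread P0 → (5, 0)
VC(op8, invoked at 15): max of VC(op7)=(0, 5), then +1 on thread P1 → (0, 6)
VC(op9, invoked at 17): max of VC(op8)=(0, 6), then +1 on thread P1 → (0, 7)
target: VC(op7) = (0, 5)

(0, 5)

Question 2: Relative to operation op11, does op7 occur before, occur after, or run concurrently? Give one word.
op7 spans [12,14], op11 spans [21,22]
resp(op7)=14 < inv(op11)=21

before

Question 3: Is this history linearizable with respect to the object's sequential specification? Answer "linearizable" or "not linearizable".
one valid linearization: op1, op2, op3, op4, op5, op6, op7, op8, op9, op10, op11, op12
1. op1 r() → 3, leaving value 3
2. op2 w(82), leaving value 82
3. op3 r() → 82, leaving value 82
4. op4 r() → 82, leaving value 82
5. op5 w(11), leaving value 11
6. op6 w(56), leaving value 56
7. op7 w(42), leaving value 42
8. op8 r() → 42, leaving value 42
9. op9 w(26), leaving value 26
10. op10 w(95), leaving value 95
11. op11 w(88), leaving value 88
12. op12 w(62), leaving value 62

linearizable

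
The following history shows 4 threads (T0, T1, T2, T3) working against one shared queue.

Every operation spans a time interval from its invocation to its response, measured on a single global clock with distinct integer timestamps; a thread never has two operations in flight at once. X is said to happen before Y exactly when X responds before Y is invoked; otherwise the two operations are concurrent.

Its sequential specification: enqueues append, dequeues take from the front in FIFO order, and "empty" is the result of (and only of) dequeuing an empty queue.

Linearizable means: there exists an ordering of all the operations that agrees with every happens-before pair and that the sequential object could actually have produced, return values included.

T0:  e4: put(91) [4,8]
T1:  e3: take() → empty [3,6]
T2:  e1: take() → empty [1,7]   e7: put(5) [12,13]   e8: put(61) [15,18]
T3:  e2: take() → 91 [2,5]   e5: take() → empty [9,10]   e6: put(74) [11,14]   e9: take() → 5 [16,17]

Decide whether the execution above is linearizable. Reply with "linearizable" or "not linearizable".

a witness: e1, e3, e4, e2, e5, e7, e6, e8, e9
1. e1 take() → empty, leaving queue <>
2. e3 take() → empty, leaving queue <>
3. e4 put(91), leaving queue <91>
4. e2 take() → 91, leaving queue <>
5. e5 take() → empty, leaving queue <>
6. e7 put(5), leaving queue <5>
7. e6 put(74), leaving queue <5,74>
8. e8 put(61), leaving queue <5,74,61>
9. e9 take() → 5, leaving queue <74,61>

linearizable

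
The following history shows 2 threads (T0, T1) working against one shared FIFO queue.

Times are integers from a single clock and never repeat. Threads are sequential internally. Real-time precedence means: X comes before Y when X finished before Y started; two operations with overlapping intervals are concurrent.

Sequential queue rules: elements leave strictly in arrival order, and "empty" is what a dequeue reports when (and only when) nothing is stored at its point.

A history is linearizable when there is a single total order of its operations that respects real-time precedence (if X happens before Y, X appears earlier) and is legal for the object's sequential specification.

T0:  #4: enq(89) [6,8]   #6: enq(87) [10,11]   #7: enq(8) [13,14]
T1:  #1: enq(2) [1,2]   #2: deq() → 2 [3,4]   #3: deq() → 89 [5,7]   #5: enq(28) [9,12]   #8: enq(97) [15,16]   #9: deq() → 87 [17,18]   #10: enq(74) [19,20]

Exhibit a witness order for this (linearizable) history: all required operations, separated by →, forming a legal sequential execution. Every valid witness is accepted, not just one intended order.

1. #1 enq(2), leaving queue <2>
2. #2 deq() → 2, leaving queue <>
3. #4 enq(89), leaving queue <89>
4. #3 deq() → 89, leaving queue <>
5. #6 enq(87), leaving queue <87>
6. #5 enq(28), leaving queue <87,28>
7. #7 enq(8), leaving queue <87,28,8>
8. #8 enq(97), leaving queue <87,28,8,97>
9. #9 deq() → 87, leaving queue <28,8,97>
10. #10 enq(74), leaving queue <28,8,97,74>

#1 → #2 → #4 → #3 → #6 → #5 → #7 → #8 → #9 → #10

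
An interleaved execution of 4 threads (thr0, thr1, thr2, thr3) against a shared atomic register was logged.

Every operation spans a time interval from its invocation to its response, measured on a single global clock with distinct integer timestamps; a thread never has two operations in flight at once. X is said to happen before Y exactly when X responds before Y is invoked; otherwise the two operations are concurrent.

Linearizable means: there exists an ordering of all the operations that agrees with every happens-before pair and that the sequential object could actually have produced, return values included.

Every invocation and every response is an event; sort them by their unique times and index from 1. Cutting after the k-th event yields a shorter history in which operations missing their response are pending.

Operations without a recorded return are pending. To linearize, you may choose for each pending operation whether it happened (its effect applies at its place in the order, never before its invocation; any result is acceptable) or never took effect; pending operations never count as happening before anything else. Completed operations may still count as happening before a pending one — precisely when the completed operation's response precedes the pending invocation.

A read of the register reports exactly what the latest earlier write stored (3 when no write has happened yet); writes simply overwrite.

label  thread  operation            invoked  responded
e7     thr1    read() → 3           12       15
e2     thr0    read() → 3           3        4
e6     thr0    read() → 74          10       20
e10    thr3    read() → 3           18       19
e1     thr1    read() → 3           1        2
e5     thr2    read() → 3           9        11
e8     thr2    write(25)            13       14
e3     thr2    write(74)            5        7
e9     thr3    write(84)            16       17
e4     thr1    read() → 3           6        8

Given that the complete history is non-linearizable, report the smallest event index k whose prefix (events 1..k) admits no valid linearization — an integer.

11

events 1..10 are linearizable; a witness order is e1, e2, e4, e3:
after step 1 (e1 read() → 3): value 3
after step 2 (e2 read() → 3): value 3
after step 3 (e4 read() → 3): value 3
after step 4 (e3 write(74)): value 74
event 11 — e5's response, time 11 — after it, nothing linearizes
completion choices over the 1 pending operation (e6) were checked; none helps
sample order e1, e2, e3, e4, e5 (pending dropped) stalls at step 4 — e4 read() → 3 has no legal effect
sample order e1, e2, e4, e3, e5 (pending dropped) stalls at step 5 — e5 read() → 3 has no legal effect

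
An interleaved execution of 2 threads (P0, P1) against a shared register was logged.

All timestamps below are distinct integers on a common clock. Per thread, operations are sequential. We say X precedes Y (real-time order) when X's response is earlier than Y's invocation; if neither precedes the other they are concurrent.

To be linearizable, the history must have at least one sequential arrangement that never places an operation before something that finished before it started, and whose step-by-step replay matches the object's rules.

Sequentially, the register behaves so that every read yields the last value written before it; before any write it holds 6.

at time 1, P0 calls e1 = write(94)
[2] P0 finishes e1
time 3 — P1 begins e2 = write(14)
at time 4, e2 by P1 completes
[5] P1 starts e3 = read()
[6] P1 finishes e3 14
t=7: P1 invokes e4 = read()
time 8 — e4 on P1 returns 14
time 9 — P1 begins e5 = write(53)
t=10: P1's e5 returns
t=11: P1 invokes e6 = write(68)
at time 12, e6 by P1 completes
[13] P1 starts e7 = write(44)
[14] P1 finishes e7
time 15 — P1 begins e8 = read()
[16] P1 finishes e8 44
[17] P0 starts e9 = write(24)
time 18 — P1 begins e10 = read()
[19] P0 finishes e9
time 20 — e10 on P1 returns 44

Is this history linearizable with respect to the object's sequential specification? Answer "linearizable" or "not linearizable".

linearizable

one valid linearization: e1, e2, e3, e4, e5, e6, e7, e8, e10, e9
after step 1 (e1 write(94)): value 94
after step 2 (e2 write(14)): value 14
after step 3 (e3 read() → 14): value 14
after step 4 (e4 read() → 14): value 14
after step 5 (e5 write(53)): value 53
after step 6 (e6 write(68)): value 68
after step 7 (e7 write(44)): value 44
after step 8 (e8 read() → 44): value 44
after step 9 (e10 read() → 44): value 44
after step 10 (e9 write(24)): value 24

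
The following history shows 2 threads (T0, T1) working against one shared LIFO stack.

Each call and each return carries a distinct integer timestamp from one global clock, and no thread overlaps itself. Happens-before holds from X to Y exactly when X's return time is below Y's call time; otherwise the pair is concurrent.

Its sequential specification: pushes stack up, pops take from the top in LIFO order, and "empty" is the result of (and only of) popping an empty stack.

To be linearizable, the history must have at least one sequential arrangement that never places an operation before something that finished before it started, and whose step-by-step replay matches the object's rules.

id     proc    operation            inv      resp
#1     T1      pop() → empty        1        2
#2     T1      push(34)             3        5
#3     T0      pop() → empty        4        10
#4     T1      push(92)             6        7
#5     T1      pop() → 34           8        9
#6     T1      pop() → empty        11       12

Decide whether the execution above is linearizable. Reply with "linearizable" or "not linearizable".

not linearizable

already the first 10 events (up to #3's response at time 10) admit no linearization; the first 9 still do
all 4 real-time-respecting orders fail — 5 completed LIFO stack operations, no legal replay
sample order #1, #2, #3, #4, #5 stalls at step 3 — #3 pop() → empty has no legal effect
sample order #1, #2, #4, #3, #5 stalls at step 4 — #3 pop() → empty has no legal effect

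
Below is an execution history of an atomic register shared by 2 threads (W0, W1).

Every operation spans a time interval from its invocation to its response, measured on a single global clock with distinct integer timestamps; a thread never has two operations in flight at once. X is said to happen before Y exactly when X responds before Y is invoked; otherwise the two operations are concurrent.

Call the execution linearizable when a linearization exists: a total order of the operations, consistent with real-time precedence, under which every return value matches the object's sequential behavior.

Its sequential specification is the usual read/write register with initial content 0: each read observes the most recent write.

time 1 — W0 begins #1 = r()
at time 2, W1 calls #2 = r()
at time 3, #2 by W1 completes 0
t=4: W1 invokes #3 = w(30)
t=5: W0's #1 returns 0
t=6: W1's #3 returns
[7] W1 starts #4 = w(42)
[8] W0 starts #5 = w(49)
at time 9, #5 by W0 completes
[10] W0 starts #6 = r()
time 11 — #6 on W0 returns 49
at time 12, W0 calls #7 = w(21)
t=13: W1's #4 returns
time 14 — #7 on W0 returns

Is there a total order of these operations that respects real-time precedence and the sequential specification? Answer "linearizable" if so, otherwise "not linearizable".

linearizable

witness order: #1, #2, #3, #4, #5, #6, #7
after step 1 (#1 r() → 0): value 0
after step 2 (#2 r() → 0): value 0
after step 3 (#3 w(30)): value 30
after step 4 (#4 w(42)): value 42
after step 5 (#5 w(49)): value 49
after step 6 (#6 r() → 49): value 49
after step 7 (#7 w(21)): value 21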